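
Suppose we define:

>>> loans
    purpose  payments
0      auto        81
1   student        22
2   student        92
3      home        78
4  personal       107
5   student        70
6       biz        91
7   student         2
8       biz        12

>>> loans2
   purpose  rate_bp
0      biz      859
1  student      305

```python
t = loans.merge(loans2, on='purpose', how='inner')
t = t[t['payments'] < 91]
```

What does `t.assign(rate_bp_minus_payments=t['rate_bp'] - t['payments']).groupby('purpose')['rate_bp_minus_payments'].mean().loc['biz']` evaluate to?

847.0

merge on 'purpose' (how='inner') → 6 rows:
   purpose  payments  rate_bp
0  student        22      305
1  student        92      305
2  student        70      305
3      biz        91      859
4  student         2      305
5      biz        12      859
filter rows where payments < 91:
   purpose  payments  rate_bp
0  student        22      305
2  student        70      305
4  student         2      305
5      biz        12      859
add column rate_bp_minus_payments = t['rate_bp'] - t['payments']:
   purpose  payments  rate_bp  rate_bp_minus_payments
0  student        22      305                     283
2  student        70      305                     235
4  student         2      305                     303
5      biz        12      859                     847
group by purpose, mean of rate_bp_minus_payments:
purpose
biz        847.000000
student    273.666667
Name: rate_bp_minus_payments, dtype: float64
Then the value at index 'biz': 847.0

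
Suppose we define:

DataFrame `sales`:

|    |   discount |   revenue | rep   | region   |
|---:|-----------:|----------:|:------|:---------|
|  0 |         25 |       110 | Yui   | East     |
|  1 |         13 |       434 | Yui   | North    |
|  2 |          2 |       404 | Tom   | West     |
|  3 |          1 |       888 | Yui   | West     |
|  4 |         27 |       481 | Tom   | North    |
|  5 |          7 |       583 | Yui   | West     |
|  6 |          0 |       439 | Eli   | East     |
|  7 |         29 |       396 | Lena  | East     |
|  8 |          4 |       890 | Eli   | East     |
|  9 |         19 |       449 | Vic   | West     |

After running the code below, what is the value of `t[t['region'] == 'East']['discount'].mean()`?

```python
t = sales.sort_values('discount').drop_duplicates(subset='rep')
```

14.5

sort by discount:
   discount  revenue   rep region
6         0      439   Eli   East
3         1      888   Yui   West
2         2      404   Tom   West
8         4      890   Eli   East
5         7      583   Yui   West
1        13      434   Yui  North
9        19      449   Vic   West
0        25      110   Yui   East
4        27      481   Tom  North
7        29      396  Lena   East
drop duplicate rep (keep=first):
   discount  revenue   rep region
6         0      439   Eli   East
3         1      888   Yui   West
2         2      404   Tom   West
9        19      449   Vic   West
7        29      396  Lena   East
filter rows where region == 'East':
   discount  revenue   rep region
6         0      439   Eli   East
7        29      396  Lena   East
Finally, mean of column 'discount' = 14.5.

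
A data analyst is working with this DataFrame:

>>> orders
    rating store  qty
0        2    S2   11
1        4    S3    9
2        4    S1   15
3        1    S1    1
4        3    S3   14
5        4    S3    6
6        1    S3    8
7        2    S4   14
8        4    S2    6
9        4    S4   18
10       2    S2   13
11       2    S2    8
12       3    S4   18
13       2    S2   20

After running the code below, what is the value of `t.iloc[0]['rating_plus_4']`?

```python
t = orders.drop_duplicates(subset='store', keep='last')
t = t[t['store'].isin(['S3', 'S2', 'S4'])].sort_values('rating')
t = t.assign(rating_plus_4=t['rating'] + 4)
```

5

drop duplicate store (keep=last):
    rating store  qty
3        1    S1    1
6        1    S3    8
12       3    S4   18
13       2    S2   20
filter rows where store in ['S3', 'S2', 'S4']:
    rating store  qty
6        1    S3    8
12       3    S4   18
13       2    S2   20
sort by rating:
    rating store  qty
6        1    S3    8
13       2    S2   20
12       3    S4   18
add column rating_plus_4 = t['rating'] + 4:
    rating store  qty  rating_plus_4
6        1    S3    8              5
13       2    S2   20              6
12       3    S4   18              7
Taking the value at position 0, column 'rating_plus_4' gives 5.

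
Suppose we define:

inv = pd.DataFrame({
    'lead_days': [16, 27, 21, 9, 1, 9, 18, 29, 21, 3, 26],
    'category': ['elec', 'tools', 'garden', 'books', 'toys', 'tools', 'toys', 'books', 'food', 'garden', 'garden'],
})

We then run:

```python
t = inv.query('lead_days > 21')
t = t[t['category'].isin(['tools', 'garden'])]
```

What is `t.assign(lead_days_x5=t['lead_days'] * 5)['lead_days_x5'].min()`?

130

filter rows where lead_days > 21:
    lead_days category
1          27    tools
7          29    books
10         26   garden
filter rows where category in ['tools', 'garden']:
    lead_days category
1          27    tools
10         26   garden
add column lead_days_x5 = t['lead_days'] * 5:
    lead_days category  lead_days_x5
1          27    tools           135
10         26   garden           130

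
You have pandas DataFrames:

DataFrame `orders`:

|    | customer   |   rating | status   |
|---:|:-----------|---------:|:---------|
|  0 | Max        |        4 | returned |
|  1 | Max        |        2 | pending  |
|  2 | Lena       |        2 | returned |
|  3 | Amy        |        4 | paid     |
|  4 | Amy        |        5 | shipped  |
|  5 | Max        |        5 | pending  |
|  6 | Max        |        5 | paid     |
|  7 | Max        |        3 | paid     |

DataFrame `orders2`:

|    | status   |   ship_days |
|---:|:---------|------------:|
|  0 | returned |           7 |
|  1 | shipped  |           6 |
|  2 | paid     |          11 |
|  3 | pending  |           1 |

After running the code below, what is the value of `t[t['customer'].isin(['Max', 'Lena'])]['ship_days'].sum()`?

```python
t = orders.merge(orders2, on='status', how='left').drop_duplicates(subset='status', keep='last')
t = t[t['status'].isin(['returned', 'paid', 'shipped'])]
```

merge on 'status' (how='left') → 8 rows:
  customer  rating    status  ship_days
0      Max       4  returned          7
1      Max       2   pending          1
2     Lena       2  returned          7
3      Amy       4      paid         11
4      Amy       5   shipped          6
5      Max       5   pending          1
6      Max       5      paid         11
7      Max       3      paid         11
drop duplicate status (keep=last):
  customer  rating    status  ship_days
2     Lena       2  returned          7
4      Amy       5   shipped          6
5      Max       5   pending          1
7      Max       3      paid         11
filter rows where status in ['returned', 'paid', 'shipped']:
  customer  rating    status  ship_days
2     Lena       2  returned          7
4      Amy       5   shipped          6
7      Max       3      paid         11
filter rows where customer in ['Max', 'Lena']:
  customer  rating    status  ship_days
2     Lena       2  returned          7
7      Max       3      paid         11
Hence 18.

18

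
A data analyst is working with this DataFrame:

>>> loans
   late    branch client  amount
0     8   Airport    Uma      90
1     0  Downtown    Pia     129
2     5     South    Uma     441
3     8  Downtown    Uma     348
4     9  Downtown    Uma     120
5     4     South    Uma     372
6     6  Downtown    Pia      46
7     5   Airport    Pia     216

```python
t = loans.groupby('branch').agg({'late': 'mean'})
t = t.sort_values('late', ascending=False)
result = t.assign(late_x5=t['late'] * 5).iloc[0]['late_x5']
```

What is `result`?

32.5

group by branch, mean of late:
          late
branch        
Airport   6.50
Downtown  5.75
South     4.50
sort by late descending:
          late
branch        
Airport   6.50
Downtown  5.75
South     4.50
add column late_x5 = t['late'] * 5:
          late  late_x5
branch                 
Airport   6.50    32.50
Downtown  5.75    28.75
South     4.50    22.50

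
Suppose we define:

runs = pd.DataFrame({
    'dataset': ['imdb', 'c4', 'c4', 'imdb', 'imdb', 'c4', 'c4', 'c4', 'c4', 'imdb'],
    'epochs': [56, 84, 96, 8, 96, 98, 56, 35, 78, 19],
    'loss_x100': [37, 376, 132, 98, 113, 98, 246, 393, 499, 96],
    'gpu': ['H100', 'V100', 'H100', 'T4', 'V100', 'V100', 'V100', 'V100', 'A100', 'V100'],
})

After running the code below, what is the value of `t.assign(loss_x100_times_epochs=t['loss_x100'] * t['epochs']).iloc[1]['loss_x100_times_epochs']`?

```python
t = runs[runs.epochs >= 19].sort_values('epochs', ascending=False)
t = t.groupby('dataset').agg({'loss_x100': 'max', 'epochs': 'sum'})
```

19323

filter rows where epochs >= 19:
  dataset  epochs  loss_x100   gpu
0    imdb      56         37  H100
1      c4      84        376  V100
2      c4      96        132  H100
4    imdb      96        113  V100
5      c4      98         98  V100
6      c4      56        246  V100
7      c4      35        393  V100
8      c4      78        499  A100
9    imdb      19         96  V100
sort by epochs descending:
  dataset  epochs  loss_x100   gpu
5      c4      98         98  V100
2      c4      96        132  H100
4    imdb      96        113  V100
1      c4      84        376  V100
8      c4      78        499  A100
0    imdb      56         37  H100
6      c4      56        246  V100
7      c4      35        393  V100
9    imdb      19         96  V100
group by dataset: max(loss_x100), sum(epochs):
         loss_x100  epochs
dataset                   
c4             499     447
imdb           113     171
add column loss_x100_times_epochs = t['loss_x100'] * t['epochs']:
         loss_x100  epochs  loss_x100_times_epochs
dataset                                           
c4             499     447                  223053
imdb           113     171                   19323
Reading off the value at position 1, column 'loss_x100_times_epochs', we get 19323.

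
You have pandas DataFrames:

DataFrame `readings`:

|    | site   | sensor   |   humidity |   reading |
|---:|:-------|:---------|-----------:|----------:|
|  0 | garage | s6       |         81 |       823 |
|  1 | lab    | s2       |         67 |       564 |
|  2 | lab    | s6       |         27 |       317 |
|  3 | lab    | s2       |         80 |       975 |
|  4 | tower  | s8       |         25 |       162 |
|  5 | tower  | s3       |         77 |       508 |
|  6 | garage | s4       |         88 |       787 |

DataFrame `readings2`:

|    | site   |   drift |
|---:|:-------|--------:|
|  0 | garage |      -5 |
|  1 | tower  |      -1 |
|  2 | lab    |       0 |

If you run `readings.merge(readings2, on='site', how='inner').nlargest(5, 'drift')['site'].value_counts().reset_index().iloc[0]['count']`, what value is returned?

merge on 'site' (how='inner') → 7 rows:
     site sensor  humidity  reading  drift
0  garage     s6        81      823     -5
1     lab     s2        67      564      0
2     lab     s6        27      317      0
3     lab     s2        80      975      0
4   tower     s8        25      162     -1
5   tower     s3        77      508     -1
6  garage     s4        88      787     -5
take 5 rows with largest drift:
    site sensor  humidity  reading  drift
1    lab     s2        67      564      0
2    lab     s6        27      317      0
3    lab     s2        80      975      0
4  tower     s8        25      162     -1
5  tower     s3        77      508     -1
value_counts of site:
site
lab      3
tower    2
Name: count, dtype: int64
reset_index():
    site  count
0    lab      3
1  tower      2

3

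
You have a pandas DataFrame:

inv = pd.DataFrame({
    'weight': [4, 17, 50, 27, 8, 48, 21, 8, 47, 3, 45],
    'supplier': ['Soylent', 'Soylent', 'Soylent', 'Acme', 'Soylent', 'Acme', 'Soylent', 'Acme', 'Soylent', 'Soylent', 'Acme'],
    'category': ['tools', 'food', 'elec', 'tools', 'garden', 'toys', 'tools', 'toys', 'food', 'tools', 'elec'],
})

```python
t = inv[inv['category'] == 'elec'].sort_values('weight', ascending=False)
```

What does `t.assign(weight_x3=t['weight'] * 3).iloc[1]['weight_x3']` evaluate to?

135

filter rows where category == 'elec':
    weight supplier category
2       50  Soylent     elec
10      45     Acme     elec
sort by weight descending:
    weight supplier category
2       50  Soylent     elec
10      45     Acme     elec
add column weight_x3 = t['weight'] * 3:
    weight supplier category  weight_x3
2       50  Soylent     elec        150
10      45     Acme     elec        135
Then the value at position 1, column 'weight_x3': 135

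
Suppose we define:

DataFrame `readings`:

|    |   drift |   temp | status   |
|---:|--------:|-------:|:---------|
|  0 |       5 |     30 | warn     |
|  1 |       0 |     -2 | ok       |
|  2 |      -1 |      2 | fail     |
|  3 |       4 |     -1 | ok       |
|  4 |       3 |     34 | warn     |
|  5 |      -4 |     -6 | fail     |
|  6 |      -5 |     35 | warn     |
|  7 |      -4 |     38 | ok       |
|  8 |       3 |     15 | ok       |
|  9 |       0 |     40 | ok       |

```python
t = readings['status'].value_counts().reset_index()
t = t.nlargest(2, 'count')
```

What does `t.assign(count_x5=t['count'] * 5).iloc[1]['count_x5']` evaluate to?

value_counts of status:
status
ok      5
warn    3
fail    2
Name: count, dtype: int64
reset_index():
  status  count
0     ok      5
1   warn      3
2   fail      2
take 2 rows with largest count:
  status  count
0     ok      5
1   warn      3
add column count_x5 = t['count'] * 5:
  status  count  count_x5
0     ok      5        25
1   warn      3        15

15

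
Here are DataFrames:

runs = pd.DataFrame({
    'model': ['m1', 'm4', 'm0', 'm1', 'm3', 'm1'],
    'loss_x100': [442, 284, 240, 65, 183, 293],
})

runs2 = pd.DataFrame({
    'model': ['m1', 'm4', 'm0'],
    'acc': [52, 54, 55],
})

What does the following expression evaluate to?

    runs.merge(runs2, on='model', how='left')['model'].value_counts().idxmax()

m1

merge on 'model' (how='left') → 6 rows:
  model  loss_x100   acc
0    m1        442  52.0
1    m4        284  54.0
2    m0        240  55.0
3    m1         65  52.0
4    m3        183   NaN
5    m1        293  52.0
value_counts of model:
model
m1    3
m4    1
m0    1
m3    1
Name: count, dtype: int64
The label with the largest value is m1.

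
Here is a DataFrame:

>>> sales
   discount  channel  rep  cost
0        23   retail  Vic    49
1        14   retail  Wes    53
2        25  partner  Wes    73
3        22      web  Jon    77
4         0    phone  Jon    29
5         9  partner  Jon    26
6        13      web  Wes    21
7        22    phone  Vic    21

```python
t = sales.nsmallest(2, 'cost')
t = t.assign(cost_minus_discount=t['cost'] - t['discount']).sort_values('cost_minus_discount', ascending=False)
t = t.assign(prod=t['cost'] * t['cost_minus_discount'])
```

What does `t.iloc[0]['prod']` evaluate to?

168

take 2 rows with smallest cost:
   discount channel  rep  cost
6        13     web  Wes    21
7        22   phone  Vic    21
add column cost_minus_discount = t['cost'] - t['discount']:
   discount channel  rep  cost  cost_minus_discount
6        13     web  Wes    21                    8
7        22   phone  Vic    21                   -1
sort by cost_minus_discount descending:
   discount channel  rep  cost  cost_minus_discount
6        13     web  Wes    21                    8
7        22   phone  Vic    21                   -1
add column prod = t['cost'] * t['cost_minus_discount']:
   discount channel  rep  cost  cost_minus_discount  prod
6        13     web  Wes    21                    8   168
7        22   phone  Vic    21                   -1   -21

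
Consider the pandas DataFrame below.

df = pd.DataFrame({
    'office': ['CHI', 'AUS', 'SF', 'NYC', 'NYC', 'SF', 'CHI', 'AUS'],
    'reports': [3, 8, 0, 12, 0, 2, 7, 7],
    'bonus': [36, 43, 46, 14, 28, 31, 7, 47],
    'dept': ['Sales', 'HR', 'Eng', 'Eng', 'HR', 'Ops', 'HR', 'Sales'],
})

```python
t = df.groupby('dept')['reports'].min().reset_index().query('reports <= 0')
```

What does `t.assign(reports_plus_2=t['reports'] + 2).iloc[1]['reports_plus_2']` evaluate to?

group by dept, min of reports:
dept
Eng      0
HR       0
Ops      2
Sales    3
Name: reports, dtype: int64
reset_index():
    dept  reports
0    Eng        0
1     HR        0
2    Ops        2
3  Sales        3
filter rows where reports <= 0:
  dept  reports
0  Eng        0
1   HR        0
add column reports_plus_2 = t['reports'] + 2:
  dept  reports  reports_plus_2
0  Eng        0               2
1   HR        0               2
Then the value at position 1, column 'reports_plus_2': 2

2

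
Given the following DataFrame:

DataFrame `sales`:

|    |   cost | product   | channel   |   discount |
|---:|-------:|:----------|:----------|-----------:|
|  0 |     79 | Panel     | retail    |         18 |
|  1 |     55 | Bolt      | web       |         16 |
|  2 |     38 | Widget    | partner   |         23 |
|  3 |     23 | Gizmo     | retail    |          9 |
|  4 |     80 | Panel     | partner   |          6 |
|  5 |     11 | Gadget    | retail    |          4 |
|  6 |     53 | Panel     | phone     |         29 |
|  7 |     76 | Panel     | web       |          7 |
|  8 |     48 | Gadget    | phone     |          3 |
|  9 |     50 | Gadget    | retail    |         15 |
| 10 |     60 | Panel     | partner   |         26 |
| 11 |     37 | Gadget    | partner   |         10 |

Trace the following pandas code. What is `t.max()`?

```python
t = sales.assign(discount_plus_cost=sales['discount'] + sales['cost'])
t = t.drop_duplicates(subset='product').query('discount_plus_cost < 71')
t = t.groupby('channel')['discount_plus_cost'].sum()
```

add column discount_plus_cost = sales['discount'] + sales['cost']:
    cost product  channel  discount  discount_plus_cost
0     79   Panel   retail        18                  97
1     55    Bolt      web        16                  71
2     38  Widget  partner        23                  61
3     23   Gizmo   retail         9                  32
4     80   Panel  partner         6                  86
5     11  Gadget   retail         4                  15
6     53   Panel    phone        29                  82
7     76   Panel      web         7                  83
8     48  Gadget    phone         3                  51
9     50  Gadget   retail        15                  65
10    60   Panel  partner        26                  86
11    37  Gadget  partner        10                  47
drop duplicate product (keep=first):
   cost product  channel  discount  discount_plus_cost
0    79   Panel   retail        18                  97
1    55    Bolt      web        16                  71
2    38  Widget  partner        23                  61
3    23   Gizmo   retail         9                  32
5    11  Gadget   retail         4                  15
filter rows where discount_plus_cost < 71:
   cost product  channel  discount  discount_plus_cost
2    38  Widget  partner        23                  61
3    23   Gizmo   retail         9                  32
5    11  Gadget   retail         4                  15
group by channel, sum of discount_plus_cost:
channel
partner    61
retail     47
Name: discount_plus_cost, dtype: int64
So max() = 61.

61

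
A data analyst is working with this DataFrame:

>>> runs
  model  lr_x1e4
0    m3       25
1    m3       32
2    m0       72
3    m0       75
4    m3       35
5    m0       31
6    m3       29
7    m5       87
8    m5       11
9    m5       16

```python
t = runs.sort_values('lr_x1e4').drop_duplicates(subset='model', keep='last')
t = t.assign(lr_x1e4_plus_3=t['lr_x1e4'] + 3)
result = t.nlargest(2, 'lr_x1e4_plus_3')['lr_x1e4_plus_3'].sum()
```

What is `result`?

sort by lr_x1e4:
  model  lr_x1e4
8    m5       11
9    m5       16
0    m3       25
6    m3       29
5    m0       31
1    m3       32
4    m3       35
2    m0       72
3    m0       75
7    m5       87
drop duplicate model (keep=last):
  model  lr_x1e4
4    m3       35
3    m0       75
7    m5       87
add column lr_x1e4_plus_3 = t['lr_x1e4'] + 3:
  model  lr_x1e4  lr_x1e4_plus_3
4    m3       35              38
3    m0       75              78
7    m5       87              90
take 2 rows with largest lr_x1e4_plus_3:
  model  lr_x1e4  lr_x1e4_plus_3
7    m5       87              90
3    m0       75              78
So sum() = 168.

168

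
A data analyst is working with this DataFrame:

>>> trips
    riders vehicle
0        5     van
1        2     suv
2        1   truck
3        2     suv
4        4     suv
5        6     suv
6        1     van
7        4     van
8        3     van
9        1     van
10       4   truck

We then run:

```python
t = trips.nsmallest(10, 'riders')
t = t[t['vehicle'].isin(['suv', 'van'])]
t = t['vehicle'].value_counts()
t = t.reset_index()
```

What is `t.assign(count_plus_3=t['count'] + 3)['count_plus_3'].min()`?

take 10 rows with smallest riders:
    riders vehicle
2        1   truck
6        1     van
9        1     van
1        2     suv
3        2     suv
8        3     van
4        4     suv
7        4     van
10       4   truck
0        5     van
filter rows where vehicle in ['suv', 'van']:
   riders vehicle
6       1     van
9       1     van
1       2     suv
3       2     suv
8       3     van
4       4     suv
7       4     van
0       5     van
value_counts of vehicle:
vehicle
van    5
suv    3
Name: count, dtype: int64
reset_index():
  vehicle  count
0     van      5
1     suv      3
add column count_plus_3 = t['count'] + 3:
  vehicle  count  count_plus_3
0     van      5             8
1     suv      3             6
Reading off the min of column 'count_plus_3', we get 6.

6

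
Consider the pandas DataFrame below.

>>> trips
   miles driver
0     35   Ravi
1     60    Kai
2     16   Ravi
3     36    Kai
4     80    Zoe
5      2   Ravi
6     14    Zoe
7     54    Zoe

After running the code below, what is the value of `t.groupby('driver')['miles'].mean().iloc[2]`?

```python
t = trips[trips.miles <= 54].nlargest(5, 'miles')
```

filter rows where miles <= 54:
   miles driver
0     35   Ravi
2     16   Ravi
3     36    Kai
5      2   Ravi
6     14    Zoe
7     54    Zoe
take 5 rows with largest miles:
   miles driver
7     54    Zoe
3     36    Kai
0     35   Ravi
2     16   Ravi
6     14    Zoe
group by driver, mean of miles:
driver
Kai     36.0
Ravi    25.5
Zoe     34.0
Name: miles, dtype: float64

34.0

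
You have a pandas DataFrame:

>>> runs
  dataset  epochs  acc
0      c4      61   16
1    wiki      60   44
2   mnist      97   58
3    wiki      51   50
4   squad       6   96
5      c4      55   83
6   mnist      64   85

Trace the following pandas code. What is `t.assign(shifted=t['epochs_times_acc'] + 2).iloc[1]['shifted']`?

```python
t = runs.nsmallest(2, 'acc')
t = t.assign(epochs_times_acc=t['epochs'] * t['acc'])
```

take 2 rows with smallest acc:
  dataset  epochs  acc
0      c4      61   16
1    wiki      60   44
add column epochs_times_acc = t['epochs'] * t['acc']:
  dataset  epochs  acc  epochs_times_acc
0      c4      61   16               976
1    wiki      60   44              2640
add column shifted = t['epochs_times_acc'] + 2:
  dataset  epochs  acc  epochs_times_acc  shifted
0      c4      61   16               976      978
1    wiki      60   44              2640     2642
So iloc[1]['shifted'] = 2642.

2642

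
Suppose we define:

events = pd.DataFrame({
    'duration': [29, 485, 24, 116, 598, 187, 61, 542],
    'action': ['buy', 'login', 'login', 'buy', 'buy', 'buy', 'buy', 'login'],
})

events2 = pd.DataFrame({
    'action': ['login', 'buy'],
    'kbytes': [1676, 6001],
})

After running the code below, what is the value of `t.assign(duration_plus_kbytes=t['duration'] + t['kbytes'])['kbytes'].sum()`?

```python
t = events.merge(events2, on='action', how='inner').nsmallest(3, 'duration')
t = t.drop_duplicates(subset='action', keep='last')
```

merge on 'action' (how='inner') → 8 rows:
   duration action  kbytes
0        29    buy    6001
1       485  login    1676
2        24  login    1676
3       116    buy    6001
4       598    buy    6001
5       187    buy    6001
6        61    buy    6001
7       542  login    1676
take 3 rows with smallest duration:
   duration action  kbytes
2        24  login    1676
0        29    buy    6001
6        61    buy    6001
drop duplicate action (keep=last):
   duration action  kbytes
2        24  login    1676
6        61    buy    6001
add column duration_plus_kbytes = t['duration'] + t['kbytes']:
   duration action  kbytes  duration_plus_kbytes
2        24  login    1676                  1700
6        61    buy    6001                  6062
Finally, sum of column 'kbytes' = 7677.

7677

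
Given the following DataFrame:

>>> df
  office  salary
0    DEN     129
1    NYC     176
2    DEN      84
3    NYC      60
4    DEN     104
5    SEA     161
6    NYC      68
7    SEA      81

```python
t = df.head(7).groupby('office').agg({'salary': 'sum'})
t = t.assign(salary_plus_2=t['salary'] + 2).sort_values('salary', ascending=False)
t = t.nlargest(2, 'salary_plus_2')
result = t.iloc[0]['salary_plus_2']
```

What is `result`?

319

take first 7 rows:
  office  salary
0    DEN     129
1    NYC     176
2    DEN      84
3    NYC      60
4    DEN     104
5    SEA     161
6    NYC      68
group by office, sum of salary:
        salary
office        
DEN        317
NYC        304
SEA        161
add column salary_plus_2 = t['salary'] + 2:
        salary  salary_plus_2
office                       
DEN        317            319
NYC        304            306
SEA        161            163
sort by salary descending:
        salary  salary_plus_2
office                       
DEN        317            319
NYC        304            306
SEA        161            163
take 2 rows with largest salary_plus_2:
        salary  salary_plus_2
office                       
DEN        317            319
NYC        304            306
Taking the value at position 0, column 'salary_plus_2' gives 319.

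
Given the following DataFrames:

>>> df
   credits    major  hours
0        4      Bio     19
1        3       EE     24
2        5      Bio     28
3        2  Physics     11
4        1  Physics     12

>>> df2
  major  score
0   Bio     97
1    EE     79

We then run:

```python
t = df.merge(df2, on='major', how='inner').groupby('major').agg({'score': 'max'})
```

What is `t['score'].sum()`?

176

merge on 'major' (how='inner') → 3 rows:
   credits major  hours  score
0        4   Bio     19     97
1        3    EE     24     79
2        5   Bio     28     97
group by major, max of score:
       score
major       
Bio       97
EE        79
The sum of column 'score' is 176.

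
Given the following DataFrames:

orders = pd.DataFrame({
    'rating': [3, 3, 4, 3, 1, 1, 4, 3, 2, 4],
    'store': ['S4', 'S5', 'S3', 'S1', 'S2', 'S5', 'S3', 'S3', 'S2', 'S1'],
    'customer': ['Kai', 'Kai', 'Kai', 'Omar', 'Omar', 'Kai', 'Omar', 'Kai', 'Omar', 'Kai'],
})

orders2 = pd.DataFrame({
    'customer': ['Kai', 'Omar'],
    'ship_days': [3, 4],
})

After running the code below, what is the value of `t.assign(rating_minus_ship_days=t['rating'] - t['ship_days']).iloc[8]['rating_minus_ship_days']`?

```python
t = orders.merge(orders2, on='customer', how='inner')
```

merge on 'customer' (how='inner') → 10 rows:
   rating store customer  ship_days
0       3    S4      Kai          3
1       3    S5      Kai          3
2       4    S3      Kai          3
3       3    S1     Omar          4
4       1    S2     Omar          4
5       1    S5      Kai          3
6       4    S3     Omar          4
7       3    S3      Kai          3
8       2    S2     Omar          4
9       4    S1      Kai          3
add column rating_minus_ship_days = t['rating'] - t['ship_days']:
   rating store customer  ship_days  rating_minus_ship_days
0       3    S4      Kai          3                       0
1       3    S5      Kai          3                       0
2       4    S3      Kai          3                       1
3       3    S1     Omar          4                      -1
4       1    S2     Omar          4                      -3
5       1    S5      Kai          3                      -2
6       4    S3     Omar          4                       0
7       3    S3      Kai          3                       0
8       2    S2     Omar          4                      -2
9       4    S1      Kai          3                       1

-2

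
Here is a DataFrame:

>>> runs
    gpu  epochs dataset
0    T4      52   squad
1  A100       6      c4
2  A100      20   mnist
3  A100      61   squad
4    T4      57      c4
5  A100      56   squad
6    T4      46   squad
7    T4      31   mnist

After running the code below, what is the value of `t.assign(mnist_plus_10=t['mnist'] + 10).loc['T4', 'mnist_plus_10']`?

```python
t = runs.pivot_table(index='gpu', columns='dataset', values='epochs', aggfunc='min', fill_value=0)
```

41

pivot: rows=gpu, cols=dataset, min(epochs):
dataset  c4  mnist  squad
gpu                      
A100      6     20     56
T4       57     31     46
add column mnist_plus_10 = t['mnist'] + 10:
dataset  c4  mnist  squad  mnist_plus_10
gpu                                     
A100      6     20     56             30
T4       57     31     46             41
value at row 'T4', column 'mnist_plus_10' → 41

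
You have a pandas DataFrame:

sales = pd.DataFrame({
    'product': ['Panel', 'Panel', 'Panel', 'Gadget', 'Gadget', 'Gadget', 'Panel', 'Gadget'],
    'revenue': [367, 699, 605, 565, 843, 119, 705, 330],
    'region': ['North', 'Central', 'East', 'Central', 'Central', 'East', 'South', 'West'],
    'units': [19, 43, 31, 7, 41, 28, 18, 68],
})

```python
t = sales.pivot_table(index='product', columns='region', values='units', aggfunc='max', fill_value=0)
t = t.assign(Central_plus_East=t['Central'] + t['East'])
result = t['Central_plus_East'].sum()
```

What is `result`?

pivot: rows=product, cols=region, max(units):
region   Central  East  North  South  West
product                                   
Gadget        41    28      0      0    68
Panel         43    31     19     18     0
add column Central_plus_East = t['Central'] + t['East']:
region   Central  East  North  South  West  Central_plus_East
product                                                      
Gadget        41    28      0      0    68                 69
Panel         43    31     19     18     0                 74

143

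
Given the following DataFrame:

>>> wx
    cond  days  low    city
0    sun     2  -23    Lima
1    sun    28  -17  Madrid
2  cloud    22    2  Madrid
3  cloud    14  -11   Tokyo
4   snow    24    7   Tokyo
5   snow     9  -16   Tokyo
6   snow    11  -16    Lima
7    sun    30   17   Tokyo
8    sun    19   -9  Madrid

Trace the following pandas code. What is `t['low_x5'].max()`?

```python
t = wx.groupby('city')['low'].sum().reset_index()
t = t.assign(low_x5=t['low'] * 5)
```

-15

group by city, sum of low:
city
Lima     -39
Madrid   -24
Tokyo     -3
Name: low, dtype: int64
reset_index():
     city  low
0    Lima  -39
1  Madrid  -24
2   Tokyo   -3
add column low_x5 = t['low'] * 5:
     city  low  low_x5
0    Lima  -39    -195
1  Madrid  -24    -120
2   Tokyo   -3     -15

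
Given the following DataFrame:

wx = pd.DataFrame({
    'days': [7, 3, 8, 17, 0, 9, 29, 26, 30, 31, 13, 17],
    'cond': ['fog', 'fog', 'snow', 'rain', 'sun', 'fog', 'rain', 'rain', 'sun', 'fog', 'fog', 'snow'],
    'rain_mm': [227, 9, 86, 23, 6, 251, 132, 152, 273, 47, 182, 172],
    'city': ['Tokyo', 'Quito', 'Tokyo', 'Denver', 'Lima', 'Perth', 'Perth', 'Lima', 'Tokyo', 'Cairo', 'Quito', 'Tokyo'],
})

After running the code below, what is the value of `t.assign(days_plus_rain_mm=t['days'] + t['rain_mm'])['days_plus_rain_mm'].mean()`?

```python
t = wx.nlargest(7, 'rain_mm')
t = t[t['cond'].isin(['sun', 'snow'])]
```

take 7 rows with largest rain_mm:
    days  cond  rain_mm   city
8     30   sun      273  Tokyo
5      9   fog      251  Perth
0      7   fog      227  Tokyo
10    13   fog      182  Quito
11    17  snow      172  Tokyo
7     26  rain      152   Lima
6     29  rain      132  Perth
filter rows where cond in ['sun', 'snow']:
    days  cond  rain_mm   city
8     30   sun      273  Tokyo
11    17  snow      172  Tokyo
add column days_plus_rain_mm = t['days'] + t['rain_mm']:
    days  cond  rain_mm   city  days_plus_rain_mm
8     30   sun      273  Tokyo                303
11    17  snow      172  Tokyo                189
Hence 246.0.

246.0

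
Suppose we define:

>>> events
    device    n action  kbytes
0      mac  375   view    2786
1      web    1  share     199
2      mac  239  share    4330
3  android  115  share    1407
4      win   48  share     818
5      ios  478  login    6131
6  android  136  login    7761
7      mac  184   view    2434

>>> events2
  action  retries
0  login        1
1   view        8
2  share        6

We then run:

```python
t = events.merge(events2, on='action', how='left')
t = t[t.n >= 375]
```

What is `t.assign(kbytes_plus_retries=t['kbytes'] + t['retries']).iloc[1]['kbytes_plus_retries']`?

merge on 'action' (how='left') → 8 rows:
    device    n action  kbytes  retries
0      mac  375   view    2786        8
1      web    1  share     199        6
2      mac  239  share    4330        6
3  android  115  share    1407        6
4      win   48  share     818        6
5      ios  478  login    6131        1
6  android  136  login    7761        1
7      mac  184   view    2434        8
filter rows where n >= 375:
  device    n action  kbytes  retries
0    mac  375   view    2786        8
5    ios  478  login    6131        1
add column kbytes_plus_retries = t['kbytes'] + t['retries']:
  device    n action  kbytes  retries  kbytes_plus_retries
0    mac  375   view    2786        8                 2794
5    ios  478  login    6131        1                 6132

6132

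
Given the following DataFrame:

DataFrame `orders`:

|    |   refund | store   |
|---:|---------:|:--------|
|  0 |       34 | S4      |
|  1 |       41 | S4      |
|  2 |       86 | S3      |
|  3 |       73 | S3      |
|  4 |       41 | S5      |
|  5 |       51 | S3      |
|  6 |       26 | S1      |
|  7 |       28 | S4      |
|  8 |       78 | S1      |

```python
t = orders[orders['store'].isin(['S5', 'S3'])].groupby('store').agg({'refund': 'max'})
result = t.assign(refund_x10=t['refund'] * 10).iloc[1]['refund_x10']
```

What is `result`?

410

filter rows where store in ['S5', 'S3']:
   refund store
2      86    S3
3      73    S3
4      41    S5
5      51    S3
group by store, max of refund:
       refund
store        
S3         86
S5         41
add column refund_x10 = t['refund'] * 10:
       refund  refund_x10
store                    
S3         86         860
S5         41         410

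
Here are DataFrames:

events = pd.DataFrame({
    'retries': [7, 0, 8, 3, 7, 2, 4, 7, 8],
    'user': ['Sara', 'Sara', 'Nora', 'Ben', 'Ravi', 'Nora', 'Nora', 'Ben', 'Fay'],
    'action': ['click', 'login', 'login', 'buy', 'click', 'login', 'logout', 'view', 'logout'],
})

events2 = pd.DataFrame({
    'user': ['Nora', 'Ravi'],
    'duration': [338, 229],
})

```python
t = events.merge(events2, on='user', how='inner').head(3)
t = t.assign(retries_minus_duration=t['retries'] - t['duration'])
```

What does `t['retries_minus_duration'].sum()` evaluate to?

-888

merge on 'user' (how='inner') → 4 rows:
   retries  user  action  duration
0        8  Nora   login       338
1        7  Ravi   click       229
2        2  Nora   login       338
3        4  Nora  logout       338
take first 3 rows:
   retries  user action  duration
0        8  Nora  login       338
1        7  Ravi  click       229
2        2  Nora  login       338
add column retries_minus_duration = t['retries'] - t['duration']:
   retries  user action  duration  retries_minus_duration
0        8  Nora  login       338                    -330
1        7  Ravi  click       229                    -222
2        2  Nora  login       338                    -336
Taking the sum of column 'retries_minus_duration' gives -888.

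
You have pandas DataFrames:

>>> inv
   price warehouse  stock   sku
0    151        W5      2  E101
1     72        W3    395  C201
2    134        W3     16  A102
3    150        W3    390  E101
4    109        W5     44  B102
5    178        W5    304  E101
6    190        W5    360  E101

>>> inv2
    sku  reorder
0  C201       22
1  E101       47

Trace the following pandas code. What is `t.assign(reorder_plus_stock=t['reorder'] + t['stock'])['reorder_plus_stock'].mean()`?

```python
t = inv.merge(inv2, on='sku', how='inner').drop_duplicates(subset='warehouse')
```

233.0

merge on 'sku' (how='inner') → 5 rows:
   price warehouse  stock   sku  reorder
0    151        W5      2  E101       47
1     72        W3    395  C201       22
2    150        W3    390  E101       47
3    178        W5    304  E101       47
4    190        W5    360  E101       47
drop duplicate warehouse (keep=first):
   price warehouse  stock   sku  reorder
0    151        W5      2  E101       47
1     72        W3    395  C201       22
add column reorder_plus_stock = t['reorder'] + t['stock']:
   price warehouse  stock   sku  reorder  reorder_plus_stock
0    151        W5      2  E101       47                  49
1     72        W3    395  C201       22                 417
Then the mean of column 'reorder_plus_stock': 233.0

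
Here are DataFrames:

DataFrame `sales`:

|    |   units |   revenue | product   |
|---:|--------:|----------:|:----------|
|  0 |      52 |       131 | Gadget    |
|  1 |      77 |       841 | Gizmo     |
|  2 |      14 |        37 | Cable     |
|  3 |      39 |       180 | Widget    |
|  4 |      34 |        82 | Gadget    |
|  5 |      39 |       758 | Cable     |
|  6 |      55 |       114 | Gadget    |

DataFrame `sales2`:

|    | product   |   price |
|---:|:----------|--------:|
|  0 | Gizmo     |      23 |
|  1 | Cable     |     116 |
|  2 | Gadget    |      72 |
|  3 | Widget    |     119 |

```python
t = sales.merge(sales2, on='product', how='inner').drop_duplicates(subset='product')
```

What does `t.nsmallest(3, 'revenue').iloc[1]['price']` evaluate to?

72

merge on 'product' (how='inner') → 7 rows:
   units  revenue product  price
0     52      131  Gadget     72
1     77      841   Gizmo     23
2     14       37   Cable    116
3     39      180  Widget    119
4     34       82  Gadget     72
5     39      758   Cable    116
6     55      114  Gadget     72
drop duplicate product (keep=first):
   units  revenue product  price
0     52      131  Gadget     72
1     77      841   Gizmo     23
2     14       37   Cable    116
3     39      180  Widget    119
take 3 rows with smallest revenue:
   units  revenue product  price
2     14       37   Cable    116
0     52      131  Gadget     72
3     39      180  Widget    119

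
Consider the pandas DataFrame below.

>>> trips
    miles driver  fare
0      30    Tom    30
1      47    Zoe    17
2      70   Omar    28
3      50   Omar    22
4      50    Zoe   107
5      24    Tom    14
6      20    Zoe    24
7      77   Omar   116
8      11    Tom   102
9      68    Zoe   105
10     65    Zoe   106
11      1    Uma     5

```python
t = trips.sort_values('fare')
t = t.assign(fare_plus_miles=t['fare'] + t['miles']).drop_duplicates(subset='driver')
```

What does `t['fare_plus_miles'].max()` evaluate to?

72

sort by fare:
    miles driver  fare
11      1    Uma     5
5      24    Tom    14
1      47    Zoe    17
3      50   Omar    22
6      20    Zoe    24
2      70   Omar    28
0      30    Tom    30
8      11    Tom   102
9      68    Zoe   105
10     65    Zoe   106
4      50    Zoe   107
7      77   Omar   116
add column fare_plus_miles = t['fare'] + t['miles']:
    miles driver  fare  fare_plus_miles
11      1    Uma     5                6
5      24    Tom    14               38
1      47    Zoe    17               64
3      50   Omar    22               72
6      20    Zoe    24               44
2      70   Omar    28               98
0      30    Tom    30               60
8      11    Tom   102              113
9      68    Zoe   105              173
10     65    Zoe   106              171
4      50    Zoe   107              157
7      77   Omar   116              193
drop duplicate driver (keep=first):
    miles driver  fare  fare_plus_miles
11      1    Uma     5                6
5      24    Tom    14               38
1      47    Zoe    17               64
3      50   Omar    22               72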